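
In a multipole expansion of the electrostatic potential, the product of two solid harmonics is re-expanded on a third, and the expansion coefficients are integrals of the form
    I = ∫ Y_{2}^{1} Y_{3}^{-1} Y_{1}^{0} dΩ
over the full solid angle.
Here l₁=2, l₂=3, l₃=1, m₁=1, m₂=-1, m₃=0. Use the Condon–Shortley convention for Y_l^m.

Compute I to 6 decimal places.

m-sum 0 ✓  L=6 even ✓  1≤1≤5 ✓
Π(2lᵢ+1) = 5×7×3 = 105
triangle coeff Δ(2,3,1) = 1/105
Σ_t [2,2]: t=2:+1/4 = 1/4
(3j)²=3/35 [(2 3 1; 0 0 0)], sign=-1
Σ_t [1,1]: t=1:−1/6 = -1/6
(3j)²=8/105 [(2 3 1; 1 -1 0)], sign=+1
⇒ 4πI² = 24/35
I = (-1)√(24/35/(4π)) = -0.23359668

-0.233597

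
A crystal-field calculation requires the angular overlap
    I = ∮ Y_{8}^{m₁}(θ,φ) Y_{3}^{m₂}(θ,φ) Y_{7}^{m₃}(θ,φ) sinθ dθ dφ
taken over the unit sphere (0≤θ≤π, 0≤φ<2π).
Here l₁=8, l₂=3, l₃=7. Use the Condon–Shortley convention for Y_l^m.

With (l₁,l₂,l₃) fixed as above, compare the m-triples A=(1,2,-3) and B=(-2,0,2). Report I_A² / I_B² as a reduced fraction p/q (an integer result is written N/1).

17150/5547

Same 8,3,7: normalisation and zero-m 3j drop out of the ratio.
A: Δ: 4! 12! 2! / 19! → 1/5290740; sum: t=3:−1/11612160 t=4:+1/52254720 = -1/14929920; 3j²(8 3 7; 1 2 -3) = Δ·Π!·Σ² = 1225/75582  (sign -1)
B: Δ: 4! 12! 2! / 19! → 1/5290740; sum: t=1:−1/26127360 t=2:+1/3870720 t=3:−1/7257600 = 43/522547200; 3j²(8 3 7; -2 0 2) = Δ·Π!·Σ² = 1849/352716  (sign -1)
I_A²/I_B² = (1225/75582)/(1849/352716) = 17150/5547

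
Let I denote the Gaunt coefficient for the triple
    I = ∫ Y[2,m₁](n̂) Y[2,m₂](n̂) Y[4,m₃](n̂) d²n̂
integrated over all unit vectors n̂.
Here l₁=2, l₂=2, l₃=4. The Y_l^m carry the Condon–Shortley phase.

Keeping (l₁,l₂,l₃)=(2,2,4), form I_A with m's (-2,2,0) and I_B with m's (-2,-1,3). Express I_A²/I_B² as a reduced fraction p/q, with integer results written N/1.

Shared (l₁,l₂,l₃)=(2,2,4): N and (l;000)² cancel in I_A²/I_B².
A: Δ = 0!·4!·4!/9! = 1/630; Racah Σ t=0..0: t=0:+1/576 = 1/576; ⇒ 3j(2 2 4; -2 2 0)² = 1/630, sgn +1
B: Δ = 0!·4!·4!/9! = 1/630; Racah Σ t=0..0: t=0:+1/144 = 1/144; ⇒ 3j(2 2 4; -2 -1 3)² = 1/18, sgn -1
I_A²/I_B² = (1/630)/(1/18) = 1/35

1/35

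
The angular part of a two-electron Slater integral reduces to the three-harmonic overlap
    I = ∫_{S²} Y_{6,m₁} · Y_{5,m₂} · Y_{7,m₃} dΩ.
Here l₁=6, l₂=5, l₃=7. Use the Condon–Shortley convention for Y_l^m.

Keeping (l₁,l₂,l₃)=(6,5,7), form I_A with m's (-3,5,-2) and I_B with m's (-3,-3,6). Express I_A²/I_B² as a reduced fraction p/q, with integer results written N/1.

245/143

Shared (l₁,l₂,l₃)=(6,5,7): N and (l;000)² cancel in I_A²/I_B².
A: Δ = 4!·8!·6!/19! = 1/174594420; Racah Σ t=4..4: t=4:+1/12441600 = 1/12441600; ⇒ 3j(6 5 7; -3 5 -2)² = 588/46189, sgn -1
B: Δ = 4!·8!·6!/19! = 1/174594420; Racah Σ t=1..2: t=1:−1/29030400 t=2:+1/14515200 = 1/29030400; ⇒ 3j(6 5 7; -3 -3 6)² = 12/1615, sgn -1
I_A²/I_B² = (588/46189)/(12/1615) = 245/143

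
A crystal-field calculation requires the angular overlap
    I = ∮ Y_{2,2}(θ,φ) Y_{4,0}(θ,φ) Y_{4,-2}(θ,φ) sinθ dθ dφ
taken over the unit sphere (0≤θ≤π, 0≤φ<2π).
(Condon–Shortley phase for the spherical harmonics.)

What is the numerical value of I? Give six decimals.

Rules hold: Σm=0, L=10 even, 2≤4≤6.
N = 5·9·9 = 405
Δ = 2!·2!·6!/11! = 1/13860
Racah Σ t=0..2: t=0:+1/192 t=1:−1/36 t=2:+1/192 = -5/288
⇒ 3j(2 4 4; 0 0 0)² = 20/693, sgn -1
Racah Σ t=0..0: t=0:+1/192 = 1/192
⇒ 3j(2 4 4; 2 0 -2)² = 3/77, sgn +1
4πI² = N·(3j₀)²·(3jₘ)² = 2700/5929
I = -1·√(0.455389/4π) = -0.19036462

-0.190365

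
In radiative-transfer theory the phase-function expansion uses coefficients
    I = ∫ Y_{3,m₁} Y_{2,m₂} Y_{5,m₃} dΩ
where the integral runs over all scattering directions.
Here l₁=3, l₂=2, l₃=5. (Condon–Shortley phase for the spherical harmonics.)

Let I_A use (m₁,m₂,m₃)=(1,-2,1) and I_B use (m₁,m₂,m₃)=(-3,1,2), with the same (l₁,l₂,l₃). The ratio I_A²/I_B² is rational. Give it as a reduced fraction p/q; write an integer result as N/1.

Shared (l₁,l₂,l₃)=(3,2,5): N and (l;000)² cancel in I_A²/I_B².
A: Δ = 0!·6!·4!/11! = 1/2310; Racah Σ t=0..0: t=0:+1/1152 = 1/1152; ⇒ 3j(3 2 5; 1 -2 1)² = 1/154, sgn +1
B: Δ = 0!·6!·4!/11! = 1/2310; Racah Σ t=0..0: t=0:+1/4320 = 1/4320; ⇒ 3j(3 2 5; -3 1 2)² = 1/330, sgn -1
I_A²/I_B² = (1/154)/(1/330) = 15/7

15/7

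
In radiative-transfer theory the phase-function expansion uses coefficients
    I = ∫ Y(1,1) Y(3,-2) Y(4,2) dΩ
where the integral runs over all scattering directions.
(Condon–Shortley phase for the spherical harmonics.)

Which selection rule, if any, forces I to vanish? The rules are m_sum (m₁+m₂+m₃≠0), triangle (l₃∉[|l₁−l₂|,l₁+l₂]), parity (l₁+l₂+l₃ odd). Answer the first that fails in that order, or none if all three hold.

azimuthal sum: 1 − 2 + 2 = 1  ✗
2 ≤ 4 ≤ 4 (triangle on l)
L = 1 + 3 + 4 = 8 (even)

m_sum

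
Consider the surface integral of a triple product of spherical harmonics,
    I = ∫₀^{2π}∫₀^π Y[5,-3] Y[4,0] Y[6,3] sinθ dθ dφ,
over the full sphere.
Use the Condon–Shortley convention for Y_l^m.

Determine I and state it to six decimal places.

l₁+l₂+l₃=15 is odd: 3j(l;000)=0 ⇒ I=0

0.000000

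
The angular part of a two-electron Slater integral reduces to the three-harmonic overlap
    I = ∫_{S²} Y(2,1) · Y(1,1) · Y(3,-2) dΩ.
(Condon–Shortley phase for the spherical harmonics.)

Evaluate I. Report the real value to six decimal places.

Checks pass: Σm=0; 6 even; l₃=3∈[1,3].
(2·2+1)(2·1+1)(2·3+1) = 105
Δ: 0! 4! 2! / 7! → 1/105
sum: t=0:+1/4 = 1/4
3j²(2 1 3; 0 0 0) = Δ·Π!·Σ² = 3/35  (sign -1)
sum: t=0:+1/12 = 1/12
3j²(2 1 3; 1 1 -2) = Δ·Π!·Σ² = 2/21  (sign -1)
combine: 4πI² = 105·3/35·2/21 = 6/7
take √, sign +1: I = 0.26116903

0.261169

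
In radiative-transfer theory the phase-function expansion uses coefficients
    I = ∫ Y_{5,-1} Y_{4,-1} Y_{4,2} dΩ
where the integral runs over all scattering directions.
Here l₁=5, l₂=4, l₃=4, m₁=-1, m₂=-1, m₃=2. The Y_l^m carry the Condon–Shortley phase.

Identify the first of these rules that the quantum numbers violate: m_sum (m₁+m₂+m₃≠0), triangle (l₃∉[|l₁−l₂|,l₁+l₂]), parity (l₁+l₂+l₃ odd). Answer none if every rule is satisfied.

m₁+m₂+m₃ = -1 − 1 + 2 = 0  ✓
triangle: |5−4|=1 ≤ l₃=4 ≤ 5+4=9  ✓
parity: l₁+l₂+l₃ = 13 is odd  ✗

parity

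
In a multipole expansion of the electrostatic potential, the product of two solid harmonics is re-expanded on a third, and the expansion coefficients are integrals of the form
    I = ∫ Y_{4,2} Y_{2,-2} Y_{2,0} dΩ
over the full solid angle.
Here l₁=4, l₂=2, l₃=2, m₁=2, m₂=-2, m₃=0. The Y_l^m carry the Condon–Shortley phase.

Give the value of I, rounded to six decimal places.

m-sum 0 ✓  L=8 even ✓  2≤2≤6 ✓
Π(2lᵢ+1) = 9×5×5 = 225
triangle coeff Δ(4,2,2) = 1/630
Σ_t [2,2]: t=2:+1/16 = 1/16
(3j)²=2/35 [(4 2 2; 0 0 0)], sign=+1
Σ_t [0,0]: t=0:+1/96 = 1/96
(3j)²=1/42 [(4 2 2; 2 -2 0)], sign=+1
⇒ 4πI² = 15/49
I = (+1)√(15/49/(4π)) = 0.15607835

0.156078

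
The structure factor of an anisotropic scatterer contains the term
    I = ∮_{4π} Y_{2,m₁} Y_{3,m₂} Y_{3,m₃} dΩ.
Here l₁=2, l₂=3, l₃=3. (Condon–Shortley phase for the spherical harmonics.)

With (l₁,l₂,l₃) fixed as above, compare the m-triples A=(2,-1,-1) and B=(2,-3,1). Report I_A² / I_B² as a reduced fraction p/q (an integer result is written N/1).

12/5

l's match ⇒ only the (l;m) 3-j factors differ between A and B.
A: triangle coeff Δ(2,3,3) = 1/3780; Σ_t [0,0]: t=0:+1/16 = 1/16; (3j)²=2/35 [(2 3 3; 2 -1 -1)], sign=+1
B: triangle coeff Δ(2,3,3) = 1/3780; Σ_t [0,0]: t=0:+1/96 = 1/96; (3j)²=1/42 [(2 3 3; 2 -3 1)], sign=+1
I_A²/I_B² = (2/35)/(1/42) = 12/5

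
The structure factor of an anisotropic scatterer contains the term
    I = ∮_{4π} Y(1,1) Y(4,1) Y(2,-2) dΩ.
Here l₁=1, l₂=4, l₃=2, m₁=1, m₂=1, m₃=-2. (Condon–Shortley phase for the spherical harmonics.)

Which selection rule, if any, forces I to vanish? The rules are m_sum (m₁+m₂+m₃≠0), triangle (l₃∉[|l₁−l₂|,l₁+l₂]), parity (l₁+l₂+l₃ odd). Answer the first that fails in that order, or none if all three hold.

azimuthal sum: 1 + 1 − 2 = 0  ✓
3 ≤ 2 ≤ 5 (triangle on l)  ✗
L = 1 + 4 + 2 = 7 (odd)

triangle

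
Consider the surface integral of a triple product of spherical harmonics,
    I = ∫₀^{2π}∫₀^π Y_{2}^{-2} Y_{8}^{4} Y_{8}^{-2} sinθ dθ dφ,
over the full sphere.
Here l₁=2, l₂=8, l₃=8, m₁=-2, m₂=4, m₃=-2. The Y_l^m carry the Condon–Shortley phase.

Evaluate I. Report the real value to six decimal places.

Rules hold: Σm=0, L=18 even, 6≤8≤10.
N = 5·17·17 = 1445
Δ = 2!·2!·14!/19! = 1/348840
Racah Σ t=0..2: t=0:+1/116121600 t=1:−1/25401600 t=2:+1/116121600 = -1/45158400
⇒ 3j(2 8 8; 0 0 0)² = 24/1615, sgn -1
Racah Σ t=2..2: t=2:+1/348364800 = 1/348364800
⇒ 3j(2 8 8; -2 4 -2)² = 11/646, sgn +1
4πI² = N·(3j₀)²·(3jₘ)² = 132/361
I = -1·√(0.365651/4π) = -0.17058013

-0.170580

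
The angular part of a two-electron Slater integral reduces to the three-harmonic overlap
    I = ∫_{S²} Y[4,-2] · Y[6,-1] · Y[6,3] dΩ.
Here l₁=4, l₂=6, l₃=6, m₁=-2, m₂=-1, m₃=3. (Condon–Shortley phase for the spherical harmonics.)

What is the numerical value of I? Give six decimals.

Rules hold: Σm=0, L=16 even, 2≤6≤10.
N = 9·13·13 = 1521
Δ = 4!·4!·8!/17! = 1/15315300
Racah Σ t=0..4: t=0:+1/829440 t=1:−1/25920 t=2:+1/9216 t=3:−1/25920 t=4:+1/829440 = 7/207360
⇒ 3j(4 6 6; 0 0 0)² = 28/2431, sgn +1
Racah Σ t=2..4: t=2:+1/69120 t=3:−1/51840 t=4:+1/483840 = -1/362880
⇒ 3j(4 6 6; -2 -1 3)² = 16/17017, sgn +1
4πI² = N·(3j₀)²·(3jₘ)² = 576/34969
I = +1·√(0.0164717/4π) = 0.03620468

0.036205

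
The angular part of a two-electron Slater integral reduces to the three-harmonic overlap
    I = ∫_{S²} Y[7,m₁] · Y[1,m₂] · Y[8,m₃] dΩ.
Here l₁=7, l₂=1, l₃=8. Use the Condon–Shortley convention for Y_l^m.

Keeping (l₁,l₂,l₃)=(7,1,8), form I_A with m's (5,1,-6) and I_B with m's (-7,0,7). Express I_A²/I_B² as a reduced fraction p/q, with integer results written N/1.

Shared (l₁,l₂,l₃)=(7,1,8): N and (l;000)² cancel in I_A²/I_B².
A: Δ = 0!·14!·2!/17! = 1/2040; Racah Σ t=0..0: t=0:+1/1916006400 = 1/1916006400; ⇒ 3j(7 1 8; 5 1 -6)² = 91/2040, sgn +1
B: Δ = 0!·14!·2!/17! = 1/2040; Racah Σ t=0..0: t=0:+1/87178291200 = 1/87178291200; ⇒ 3j(7 1 8; -7 0 7)² = 1/136, sgn -1
I_A²/I_B² = (91/2040)/(1/136) = 91/15

91/15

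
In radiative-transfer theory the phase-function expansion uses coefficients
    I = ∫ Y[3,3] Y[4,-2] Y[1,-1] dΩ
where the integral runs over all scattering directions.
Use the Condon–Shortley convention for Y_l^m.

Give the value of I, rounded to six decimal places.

Rules hold: Σm=0, L=8 even, 1≤1≤7.
N = 7·9·3 = 189
Δ = 6!·0!·2!/9! = 1/252
Racah Σ t=3..3: t=3:−1/36 = -1/36
⇒ 3j(3 4 1; 0 0 0)² = 4/63, sgn +1
Racah Σ t=0..0: t=0:+1/1440 = 1/1440
⇒ 3j(3 4 1; 3 -2 -1)² = 1/252, sgn +1
4πI² = N·(3j₀)²·(3jₘ)² = 1/21
I = +1·√(0.047619/4π) = 0.06155813

0.061558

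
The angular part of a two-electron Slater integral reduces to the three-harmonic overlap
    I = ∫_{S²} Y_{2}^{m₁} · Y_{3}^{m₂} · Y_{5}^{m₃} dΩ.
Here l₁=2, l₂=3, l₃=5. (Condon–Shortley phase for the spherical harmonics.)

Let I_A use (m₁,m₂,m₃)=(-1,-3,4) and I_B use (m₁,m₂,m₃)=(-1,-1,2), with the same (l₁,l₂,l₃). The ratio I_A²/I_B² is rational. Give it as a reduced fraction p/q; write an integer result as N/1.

Same 2,3,5: normalisation and zero-m 3j drop out of the ratio.
A: Δ: 0! 4! 6! / 11! → 1/2310; sum: t=0:+1/4320 = 1/4320; 3j²(2 3 5; -1 -3 4) = Δ·Π!·Σ² = 2/55  (sign -1)
B: Δ: 0! 4! 6! / 11! → 1/2310; sum: t=0:+1/288 = 1/288; 3j²(2 3 5; -1 -1 2) = Δ·Π!·Σ² = 1/22  (sign -1)
I_A²/I_B² = (2/55)/(1/22) = 4/5

4/5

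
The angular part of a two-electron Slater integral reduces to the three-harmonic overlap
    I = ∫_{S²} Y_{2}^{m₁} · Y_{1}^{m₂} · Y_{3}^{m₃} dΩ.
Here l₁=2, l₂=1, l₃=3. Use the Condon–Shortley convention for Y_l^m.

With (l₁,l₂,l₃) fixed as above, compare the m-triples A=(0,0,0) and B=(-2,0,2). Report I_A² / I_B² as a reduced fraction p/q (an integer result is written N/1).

9/5

l's match ⇒ only the (l;m) 3-j factors differ between A and B.
A: triangle coeff Δ(2,1,3) = 1/105; Σ_t [0,0]: t=0:+1/4 = 1/4; (3j)²=3/35 [(2 1 3; 0 0 0)], sign=-1
B: triangle coeff Δ(2,1,3) = 1/105; Σ_t [0,0]: t=0:+1/24 = 1/24; (3j)²=1/21 [(2 1 3; -2 0 2)], sign=-1
I_A²/I_B² = (3/35)/(1/21) = 9/5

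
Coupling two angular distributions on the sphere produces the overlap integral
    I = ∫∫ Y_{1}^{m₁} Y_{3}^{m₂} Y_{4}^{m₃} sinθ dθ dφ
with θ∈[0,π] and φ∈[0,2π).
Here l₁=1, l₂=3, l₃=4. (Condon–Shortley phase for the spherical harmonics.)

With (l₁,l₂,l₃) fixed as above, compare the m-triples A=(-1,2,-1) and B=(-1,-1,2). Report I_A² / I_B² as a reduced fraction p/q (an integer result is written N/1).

l's match ⇒ only the (l;m) 3-j factors differ between A and B.
A: triangle coeff Δ(1,3,4) = 1/252; Σ_t [0,0]: t=0:+1/240 = 1/240; (3j)²=1/84 [(1 3 4; -1 2 -1)], sign=-1
B: triangle coeff Δ(1,3,4) = 1/252; Σ_t [0,0]: t=0:+1/96 = 1/96; (3j)²=5/84 [(1 3 4; -1 -1 2)], sign=+1
I_A²/I_B² = (1/84)/(5/84) = 1/5

1/5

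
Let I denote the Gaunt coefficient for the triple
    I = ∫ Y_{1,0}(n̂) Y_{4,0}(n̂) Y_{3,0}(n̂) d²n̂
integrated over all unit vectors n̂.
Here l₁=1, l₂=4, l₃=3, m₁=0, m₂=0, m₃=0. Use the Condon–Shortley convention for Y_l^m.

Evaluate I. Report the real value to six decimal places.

Checks pass: Σm=0; 8 even; l₃=3∈[3,5].
(2·1+1)(2·4+1)(2·3+1) = 189
Δ: 2! 0! 6! / 9! → 1/252
sum: t=1:−1/36 = -1/36
3j²(1 4 3; 0 0 0) = Δ·Π!·Σ² = 4/63  (sign +1)
(m-triple is (0,0,0) — same symbol as above.)
combine: 4πI² = 189·4/63·4/63 = 16/21
take √, sign +1: I = 0.24623252

0.246233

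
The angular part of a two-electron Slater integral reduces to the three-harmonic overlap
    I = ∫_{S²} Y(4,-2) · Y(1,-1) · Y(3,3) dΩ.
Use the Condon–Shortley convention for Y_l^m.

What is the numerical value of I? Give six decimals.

0.061558

Rules hold: Σm=0, L=8 even, 3≤3≤5.
N = 9·3·7 = 189
Δ = 2!·6!·0!/9! = 1/252
Racah Σ t=1..1: t=1:−1/36 = -1/36
⇒ 3j(4 1 3; 0 0 0)² = 4/63, sgn +1
Racah Σ t=0..0: t=0:+1/1440 = 1/1440
⇒ 3j(4 1 3; -2 -1 3)² = 1/252, sgn +1
4πI² = N·(3j₀)²·(3jₘ)² = 1/21
I = +1·√(0.047619/4π) = 0.06155813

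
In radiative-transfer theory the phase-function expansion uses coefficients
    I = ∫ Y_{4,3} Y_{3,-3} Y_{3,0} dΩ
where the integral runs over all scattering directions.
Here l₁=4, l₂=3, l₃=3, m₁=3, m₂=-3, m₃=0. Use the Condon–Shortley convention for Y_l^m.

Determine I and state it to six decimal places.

0.203551

Checks pass: Σm=0; 10 even; l₃=3∈[1,7].
(2·4+1)(2·3+1)(2·3+1) = 441
Δ: 4! 4! 2! / 11! → 1/34650
sum: t=1:−1/72 t=2:+1/16 t=3:−1/72 = 5/144
3j²(4 3 3; 0 0 0) = Δ·Π!·Σ² = 2/77  (sign -1)
sum: t=0:+1/288 = 1/288
3j²(4 3 3; 3 -3 0) = Δ·Π!·Σ² = 1/22  (sign -1)
combine: 4πI² = 441·2/77·1/22 = 63/121
take √, sign +1: I = 0.20355073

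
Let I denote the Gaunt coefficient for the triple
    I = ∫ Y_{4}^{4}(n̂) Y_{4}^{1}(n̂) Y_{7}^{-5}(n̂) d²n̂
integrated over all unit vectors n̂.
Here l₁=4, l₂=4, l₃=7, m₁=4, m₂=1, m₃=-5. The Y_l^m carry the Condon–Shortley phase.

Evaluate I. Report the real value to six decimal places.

l₁+l₂+l₃=15 is odd: 3j(l;000)=0 ⇒ I=0

0.000000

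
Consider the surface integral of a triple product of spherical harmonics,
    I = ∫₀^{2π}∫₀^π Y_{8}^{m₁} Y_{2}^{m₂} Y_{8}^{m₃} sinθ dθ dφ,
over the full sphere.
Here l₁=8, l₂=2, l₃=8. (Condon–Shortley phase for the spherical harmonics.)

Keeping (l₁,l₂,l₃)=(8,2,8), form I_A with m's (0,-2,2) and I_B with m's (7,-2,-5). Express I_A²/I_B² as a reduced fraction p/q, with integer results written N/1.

4/1

Shared (l₁,l₂,l₃)=(8,2,8): N and (l;000)² cancel in I_A²/I_B².
A: Δ = 2!·14!·2!/19! = 1/348840; Racah Σ t=0..0: t=0:+1/116121600 = 1/116121600; ⇒ 3j(8 2 8; 0 -2 2)² = 7/323, sgn +1
B: Δ = 2!·14!·2!/19! = 1/348840; Racah Σ t=0..0: t=0:+1/24908083200 = 1/24908083200; ⇒ 3j(8 2 8; 7 -2 -5)² = 7/1292, sgn -1
I_A²/I_B² = (7/323)/(7/1292) = 4/1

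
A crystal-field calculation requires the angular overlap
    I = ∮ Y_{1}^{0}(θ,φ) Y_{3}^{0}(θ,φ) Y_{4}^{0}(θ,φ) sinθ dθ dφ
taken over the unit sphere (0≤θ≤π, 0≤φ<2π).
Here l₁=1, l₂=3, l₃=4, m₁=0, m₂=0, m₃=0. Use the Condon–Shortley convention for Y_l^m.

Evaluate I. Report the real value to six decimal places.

0.246233

Rules hold: Σm=0, L=8 even, 2≤4≤4.
N = 3·7·9 = 189
Δ = 0!·2!·6!/9! = 1/252
Racah Σ t=0..0: t=0:+1/36 = 1/36
⇒ 3j(1 3 4; 0 0 0)² = 4/63, sgn +1
(m-triple is (0,0,0) — same symbol as above.)
4πI² = N·(3j₀)²·(3jₘ)² = 16/21
I = +1·√(0.761905/4π) = 0.24623252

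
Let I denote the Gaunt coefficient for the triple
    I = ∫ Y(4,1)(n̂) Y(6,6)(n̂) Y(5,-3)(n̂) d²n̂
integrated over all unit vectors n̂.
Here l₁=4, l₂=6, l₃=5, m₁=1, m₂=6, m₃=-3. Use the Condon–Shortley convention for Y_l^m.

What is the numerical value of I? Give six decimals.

0.000000

1 + 6 − 3 = 4 ≠ 0: azimuthal integral kills it; I = 0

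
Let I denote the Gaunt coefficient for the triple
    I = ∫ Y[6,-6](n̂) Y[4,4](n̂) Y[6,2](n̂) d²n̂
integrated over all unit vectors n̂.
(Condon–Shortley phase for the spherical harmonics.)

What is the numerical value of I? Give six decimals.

0.056161

m-sum 0 ✓  L=16 even ✓  2≤6≤10 ✓
Π(2lᵢ+1) = 13×9×13 = 1521
triangle coeff Δ(6,4,6) = 1/15315300
Σ_t [0,4]: t=0:+1/829440 t=1:−1/25920 t=2:+1/9216 t=3:−1/25920 t=4:+1/829440 = 7/207360
(3j)²=28/2431 [(6 4 6; 0 0 0)], sign=+1
Σ_t [4,4]: t=4:+1/23224320 = 1/23224320
(3j)²=1/442 [(6 4 6; -6 4 2)], sign=+1
⇒ 4πI² = 126/3179
I = (+1)√(126/3179/(4π)) = 0.05616103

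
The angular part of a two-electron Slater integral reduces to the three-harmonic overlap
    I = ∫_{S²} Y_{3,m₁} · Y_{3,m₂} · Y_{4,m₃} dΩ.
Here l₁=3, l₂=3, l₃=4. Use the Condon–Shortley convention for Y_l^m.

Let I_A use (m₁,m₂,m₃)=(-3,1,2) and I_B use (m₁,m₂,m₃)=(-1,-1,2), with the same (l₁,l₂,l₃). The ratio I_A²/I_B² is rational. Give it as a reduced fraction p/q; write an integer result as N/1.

Shared (l₁,l₂,l₃)=(3,3,4): N and (l;000)² cancel in I_A²/I_B².
A: Δ = 2!·4!·4!/11! = 1/34650; Racah Σ t=2..2: t=2:+1/192 = 1/192; ⇒ 3j(3 3 4; -3 1 2)² = 3/77, sgn +1
B: Δ = 2!·4!·4!/11! = 1/34650; Racah Σ t=0..2: t=0:+1/192 t=1:−1/36 t=2:+1/192 = -5/288; ⇒ 3j(3 3 4; -1 -1 2)² = 20/693, sgn -1
I_A²/I_B² = (3/77)/(20/693) = 27/20

27/20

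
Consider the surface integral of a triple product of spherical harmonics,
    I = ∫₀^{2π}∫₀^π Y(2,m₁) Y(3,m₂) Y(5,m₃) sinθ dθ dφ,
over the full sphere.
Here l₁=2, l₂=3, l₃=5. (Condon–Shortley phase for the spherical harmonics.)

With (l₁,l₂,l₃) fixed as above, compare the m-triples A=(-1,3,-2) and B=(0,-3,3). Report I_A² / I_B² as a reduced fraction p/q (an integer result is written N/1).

l's match ⇒ only the (l;m) 3-j factors differ between A and B.
A: triangle coeff Δ(2,3,5) = 1/2310; Σ_t [0,0]: t=0:+1/4320 = 1/4320; (3j)²=1/330 [(2 3 5; -1 3 -2)], sign=-1
B: triangle coeff Δ(2,3,5) = 1/2310; Σ_t [0,0]: t=0:+1/2880 = 1/2880; (3j)²=2/165 [(2 3 5; 0 -3 3)], sign=+1
I_A²/I_B² = (1/330)/(2/165) = 1/4

1/4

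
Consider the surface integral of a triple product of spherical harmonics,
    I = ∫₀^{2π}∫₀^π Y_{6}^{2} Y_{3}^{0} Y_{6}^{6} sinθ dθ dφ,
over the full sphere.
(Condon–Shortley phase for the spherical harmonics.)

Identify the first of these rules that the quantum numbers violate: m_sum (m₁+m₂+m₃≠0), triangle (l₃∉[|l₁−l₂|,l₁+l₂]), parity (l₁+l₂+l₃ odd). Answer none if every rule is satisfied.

m_sum

m₁+m₂+m₃ = 2 + 0 + 6 = 8  ✗
triangle: |6−3|=3 ≤ l₃=6 ≤ 6+3=9
parity: l₁+l₂+l₃ = 15 is odd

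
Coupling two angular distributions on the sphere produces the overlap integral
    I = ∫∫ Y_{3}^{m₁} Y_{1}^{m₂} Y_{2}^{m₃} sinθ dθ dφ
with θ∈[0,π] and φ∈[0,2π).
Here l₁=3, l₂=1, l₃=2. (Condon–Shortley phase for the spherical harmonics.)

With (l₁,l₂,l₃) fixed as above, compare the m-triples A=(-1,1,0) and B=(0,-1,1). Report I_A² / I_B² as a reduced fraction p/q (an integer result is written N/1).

2/1

Shared (l₁,l₂,l₃)=(3,1,2): N and (l;000)² cancel in I_A²/I_B².
A: Δ = 2!·4!·0!/7! = 1/105; Racah Σ t=2..2: t=2:+1/8 = 1/8; ⇒ 3j(3 1 2; -1 1 0)² = 2/35, sgn +1
B: Δ = 2!·4!·0!/7! = 1/105; Racah Σ t=0..0: t=0:+1/12 = 1/12; ⇒ 3j(3 1 2; 0 -1 1)² = 1/35, sgn -1
I_A²/I_B² = (2/35)/(1/35) = 2/1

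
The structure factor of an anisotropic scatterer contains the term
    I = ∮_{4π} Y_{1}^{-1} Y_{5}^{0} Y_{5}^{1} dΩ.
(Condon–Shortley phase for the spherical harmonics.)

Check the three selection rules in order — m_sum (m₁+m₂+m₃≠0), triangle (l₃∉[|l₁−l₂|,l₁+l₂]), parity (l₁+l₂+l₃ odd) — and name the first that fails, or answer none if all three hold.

parity

Σmᵢ = 0  ✓
l₃∈[|l₁−l₂|,l₁+l₂]=[4,6], have l₃=5  ✓
Σlᵢ = 11 ⇒ odd  ✗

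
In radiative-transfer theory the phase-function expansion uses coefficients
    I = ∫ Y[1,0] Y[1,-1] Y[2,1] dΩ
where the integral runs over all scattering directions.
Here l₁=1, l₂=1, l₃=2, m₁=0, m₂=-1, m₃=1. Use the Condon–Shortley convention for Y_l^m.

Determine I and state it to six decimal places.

Checks pass: Σm=0; 4 even; l₃=2∈[0,2].
(2·1+1)(2·1+1)(2·2+1) = 45
Δ: 0! 2! 2! / 5! → 1/30
sum: t=0:+1/1 = 1/1
3j²(1 1 2; 0 0 0) = Δ·Π!·Σ² = 2/15  (sign +1)
sum: t=0:+1/2 = 1/2
3j²(1 1 2; 0 -1 1) = Δ·Π!·Σ² = 1/10  (sign -1)
combine: 4πI² = 45·2/15·1/10 = 3/5
take √, sign -1: I = -0.21850969

-0.218510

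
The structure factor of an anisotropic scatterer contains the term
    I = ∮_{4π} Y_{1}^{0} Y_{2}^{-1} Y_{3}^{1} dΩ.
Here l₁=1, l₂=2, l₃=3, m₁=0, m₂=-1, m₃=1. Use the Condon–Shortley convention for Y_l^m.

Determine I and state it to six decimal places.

-0.233597

Checks pass: Σm=0; 6 even; l₃=3∈[1,3].
(2·1+1)(2·2+1)(2·3+1) = 105
Δ: 0! 2! 4! / 7! → 1/105
sum: t=0:+1/4 = 1/4
3j²(1 2 3; 0 0 0) = Δ·Π!·Σ² = 3/35  (sign -1)
sum: t=0:+1/6 = 1/6
3j²(1 2 3; 0 -1 1) = Δ·Π!·Σ² = 8/105  (sign +1)
combine: 4πI² = 105·3/35·8/105 = 24/35
take √, sign -1: I = -0.23359668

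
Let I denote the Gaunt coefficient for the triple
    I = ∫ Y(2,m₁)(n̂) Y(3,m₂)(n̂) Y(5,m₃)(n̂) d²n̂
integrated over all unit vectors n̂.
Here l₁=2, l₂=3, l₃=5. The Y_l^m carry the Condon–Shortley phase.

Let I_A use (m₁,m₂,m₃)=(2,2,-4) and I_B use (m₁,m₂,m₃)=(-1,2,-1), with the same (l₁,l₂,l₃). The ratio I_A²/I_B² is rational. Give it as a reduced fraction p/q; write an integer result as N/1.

21/4

Same 2,3,5: normalisation and zero-m 3j drop out of the ratio.
A: Δ: 0! 4! 6! / 11! → 1/2310; sum: t=0:+1/2880 = 1/2880; 3j²(2 3 5; 2 2 -4) = Δ·Π!·Σ² = 3/55  (sign -1)
B: Δ: 0! 4! 6! / 11! → 1/2310; sum: t=0:+1/720 = 1/720; 3j²(2 3 5; -1 2 -1) = Δ·Π!·Σ² = 4/385  (sign +1)
I_A²/I_B² = (3/55)/(4/385) = 21/4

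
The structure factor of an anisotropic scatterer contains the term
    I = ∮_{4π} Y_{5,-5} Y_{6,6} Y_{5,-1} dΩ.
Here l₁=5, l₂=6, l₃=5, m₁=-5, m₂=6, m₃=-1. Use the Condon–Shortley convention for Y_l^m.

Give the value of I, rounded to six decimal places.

Rules hold: Σm=0, L=16 even, 1≤5≤11.
N = 11·13·11 = 1573
Δ = 6!·4!·6!/17! = 1/28588560
Racah Σ t=1..5: t=1:−1/345600 t=2:+1/13824 t=3:−1/5184 t=4:+1/13824 t=5:−1/345600 = -7/129600
⇒ 3j(5 6 5; 0 0 0)² = 80/7293, sgn +1
Racah Σ t=6..6: t=6:+1/12441600 = 1/12441600
⇒ 3j(5 6 5; -5 6 -1)² = 3/442, sgn +1
4πI² = N·(3j₀)²·(3jₘ)² = 440/3757
I = +1·√(0.117115/4π) = 0.09653856

0.096539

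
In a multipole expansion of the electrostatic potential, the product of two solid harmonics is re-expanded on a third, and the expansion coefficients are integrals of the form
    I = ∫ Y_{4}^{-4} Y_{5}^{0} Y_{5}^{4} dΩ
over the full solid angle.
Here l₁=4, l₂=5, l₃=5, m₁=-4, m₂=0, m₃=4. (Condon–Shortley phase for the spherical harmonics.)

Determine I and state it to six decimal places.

m-sum 0 ✓  L=14 even ✓  1≤5≤9 ✓
Π(2lᵢ+1) = 9×11×11 = 1089
triangle coeff Δ(4,5,5) = 1/3153150
Σ_t [0,4]: t=0:+1/69120 t=1:−1/1728 t=2:+1/576 t=3:−1/1728 t=4:+1/69120 = 7/11520
(3j)²=2/143 [(4 5 5; 0 0 0)], sign=-1
Σ_t [4,4]: t=4:+1/69120 = 1/69120
(3j)²=2/143 [(4 5 5; -4 0 4)], sign=-1
⇒ 4πI² = 36/169
I = (+1)√(36/169/(4π)) = 0.13019760

0.130198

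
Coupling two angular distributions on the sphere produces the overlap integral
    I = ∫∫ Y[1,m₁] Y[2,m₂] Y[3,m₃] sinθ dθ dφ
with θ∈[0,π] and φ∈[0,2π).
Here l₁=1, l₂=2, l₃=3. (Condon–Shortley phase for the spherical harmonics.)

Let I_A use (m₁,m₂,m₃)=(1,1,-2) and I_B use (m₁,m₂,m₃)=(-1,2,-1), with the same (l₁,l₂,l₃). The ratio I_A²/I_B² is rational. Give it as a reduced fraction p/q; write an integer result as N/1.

10/1

l's match ⇒ only the (l;m) 3-j factors differ between A and B.
A: triangle coeff Δ(1,2,3) = 1/105; Σ_t [0,0]: t=0:+1/12 = 1/12; (3j)²=2/21 [(1 2 3; 1 1 -2)], sign=-1
B: triangle coeff Δ(1,2,3) = 1/105; Σ_t [0,0]: t=0:+1/48 = 1/48; (3j)²=1/105 [(1 2 3; -1 2 -1)], sign=+1
I_A²/I_B² = (2/21)/(1/105) = 10/1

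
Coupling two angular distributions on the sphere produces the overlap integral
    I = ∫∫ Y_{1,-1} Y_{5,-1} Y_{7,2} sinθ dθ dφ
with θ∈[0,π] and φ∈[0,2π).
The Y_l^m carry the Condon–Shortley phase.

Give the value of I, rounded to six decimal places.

0.000000

|1−5|≤7≤1+5 violated ⇒ I = 0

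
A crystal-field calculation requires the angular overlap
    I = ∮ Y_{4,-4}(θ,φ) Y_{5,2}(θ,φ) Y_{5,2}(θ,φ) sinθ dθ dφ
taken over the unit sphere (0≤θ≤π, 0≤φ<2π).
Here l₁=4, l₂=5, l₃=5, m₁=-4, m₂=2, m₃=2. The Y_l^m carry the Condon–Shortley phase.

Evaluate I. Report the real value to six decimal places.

Rules hold: Σm=0, L=14 even, 1≤5≤9.
N = 9·11·11 = 1089
Δ = 4!·4!·6!/15! = 1/3153150
Racah Σ t=0..4: t=0:+1/69120 t=1:−1/1728 t=2:+1/576 t=3:−1/1728 t=4:+1/69120 = 7/11520
⇒ 3j(4 5 5; 0 0 0)² = 2/143, sgn -1
Racah Σ t=4..4: t=4:+1/20736 = 1/20736
⇒ 3j(4 5 5; -4 2 2)² = 35/1287, sgn -1
4πI² = N·(3j₀)²·(3jₘ)² = 70/169
I = +1·√(0.414201/4π) = 0.18155187

0.181552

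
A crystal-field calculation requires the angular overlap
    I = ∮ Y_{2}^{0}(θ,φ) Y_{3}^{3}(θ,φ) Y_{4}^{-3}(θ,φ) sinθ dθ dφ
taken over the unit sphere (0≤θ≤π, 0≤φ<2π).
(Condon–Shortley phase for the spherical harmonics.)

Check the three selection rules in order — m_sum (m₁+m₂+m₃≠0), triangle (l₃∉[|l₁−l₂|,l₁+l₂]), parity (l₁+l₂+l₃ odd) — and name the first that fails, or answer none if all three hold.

parity

azimuthal sum: 0 + 3 − 3 = 0  ✓
1 ≤ 4 ≤ 5 (triangle on l)  ✓
L = 2 + 3 + 4 = 9 (odd)  ✗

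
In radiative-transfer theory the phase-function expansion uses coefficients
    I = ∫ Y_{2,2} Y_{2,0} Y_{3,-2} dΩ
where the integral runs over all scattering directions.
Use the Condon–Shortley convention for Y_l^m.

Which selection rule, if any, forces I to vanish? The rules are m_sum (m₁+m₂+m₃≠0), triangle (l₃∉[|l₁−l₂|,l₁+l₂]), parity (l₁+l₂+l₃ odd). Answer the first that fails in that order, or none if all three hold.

parity

Σmᵢ = 0  ✓
l₃∈[|l₁−l₂|,l₁+l₂]=[0,4], have l₃=3  ✓
Σlᵢ = 7 ⇒ odd  ✗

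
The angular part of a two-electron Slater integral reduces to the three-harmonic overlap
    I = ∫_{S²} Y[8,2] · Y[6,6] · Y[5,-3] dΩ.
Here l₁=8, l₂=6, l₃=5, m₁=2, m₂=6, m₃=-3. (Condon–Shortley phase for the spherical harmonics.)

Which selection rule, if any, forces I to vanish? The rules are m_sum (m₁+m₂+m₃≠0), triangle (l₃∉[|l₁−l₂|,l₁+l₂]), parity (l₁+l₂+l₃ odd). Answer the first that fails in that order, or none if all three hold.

m₁+m₂+m₃ = 2 + 6 − 3 = 5  ✗
triangle: |8−6|=2 ≤ l₃=5 ≤ 8+6=14
parity: l₁+l₂+l₃ = 19 is odd

m_sum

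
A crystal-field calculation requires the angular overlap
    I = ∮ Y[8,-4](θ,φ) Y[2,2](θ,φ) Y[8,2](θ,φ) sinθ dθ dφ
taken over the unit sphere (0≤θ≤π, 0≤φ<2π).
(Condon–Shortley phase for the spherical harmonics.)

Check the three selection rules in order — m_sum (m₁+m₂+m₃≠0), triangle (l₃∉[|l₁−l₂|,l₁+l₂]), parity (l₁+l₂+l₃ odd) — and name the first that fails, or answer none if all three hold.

m₁+m₂+m₃ = -4 + 2 + 2 = 0  ✓
triangle: |8−2|=6 ≤ l₃=8 ≤ 8+2=10  ✓
parity: l₁+l₂+l₃ = 18 is even  ✓

none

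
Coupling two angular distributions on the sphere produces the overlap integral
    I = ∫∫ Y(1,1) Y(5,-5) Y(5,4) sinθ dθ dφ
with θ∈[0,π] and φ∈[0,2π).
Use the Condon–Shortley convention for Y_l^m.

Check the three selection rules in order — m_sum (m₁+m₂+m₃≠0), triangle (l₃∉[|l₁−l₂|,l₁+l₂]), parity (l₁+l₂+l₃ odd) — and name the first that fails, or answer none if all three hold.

parity

Σmᵢ = 0  ✓
l₃∈[|l₁−l₂|,l₁+l₂]=[4,6], have l₃=5  ✓
Σlᵢ = 11 ⇒ odd  ✗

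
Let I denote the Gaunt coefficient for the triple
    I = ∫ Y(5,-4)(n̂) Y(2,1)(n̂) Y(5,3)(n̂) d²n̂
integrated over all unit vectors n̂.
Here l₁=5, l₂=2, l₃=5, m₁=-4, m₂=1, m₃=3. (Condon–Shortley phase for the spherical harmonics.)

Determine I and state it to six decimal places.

Checks pass: Σm=0; 12 even; l₃=5∈[3,7].
(2·5+1)(2·2+1)(2·5+1) = 605
Δ: 2! 8! 2! / 13! → 1/38610
sum: t=0:+1/2880 t=1:−1/576 t=2:+1/2880 = -1/960
3j²(5 2 5; 0 0 0) = Δ·Π!·Σ² = 10/429  (sign +1)
sum: t=1:−1/80640 t=2:+1/10080 = 1/11520
3j²(5 2 5; -4 1 3) = Δ·Π!·Σ² = 49/1430  (sign +1)
combine: 4πI² = 605·10/429·49/1430 = 245/507
take √, sign +1: I = 0.19609844

0.196098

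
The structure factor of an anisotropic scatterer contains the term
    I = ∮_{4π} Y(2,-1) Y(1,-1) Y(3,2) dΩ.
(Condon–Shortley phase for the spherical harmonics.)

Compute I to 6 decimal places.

Rules hold: Σm=0, L=6 even, 1≤3≤3.
N = 5·3·7 = 105
Δ = 0!·4!·2!/7! = 1/105
Racah Σ t=0..0: t=0:+1/4 = 1/4
⇒ 3j(2 1 3; 0 0 0)² = 3/35, sgn -1
Racah Σ t=0..0: t=0:+1/12 = 1/12
⇒ 3j(2 1 3; -1 -1 2)² = 2/21, sgn -1
4πI² = N·(3j₀)²·(3jₘ)² = 6/7
I = +1·√(0.857143/4π) = 0.26116903

0.261169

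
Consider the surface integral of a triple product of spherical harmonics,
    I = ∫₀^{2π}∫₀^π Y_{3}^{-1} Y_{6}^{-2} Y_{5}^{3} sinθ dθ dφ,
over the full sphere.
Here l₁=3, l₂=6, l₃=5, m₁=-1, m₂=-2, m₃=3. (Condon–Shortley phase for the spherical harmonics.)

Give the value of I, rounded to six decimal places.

m-sum 0 ✓  L=14 even ✓  3≤5≤9 ✓
Π(2lᵢ+1) = 7×13×11 = 1001
triangle coeff Δ(3,6,5) = 1/675675
Σ_t [1,3]: t=1:−1/8640 t=2:+1/2304 t=3:−1/8640 = 7/34560
(3j)²=7/429 [(3 6 5; 0 0 0)], sign=-1
Σ_t [2,4]: t=2:+1/11520 t=3:−1/30240 t=4:+1/1935360 = 1/18432
(3j)²=7/429 [(3 6 5; -1 -2 3)], sign=+1
⇒ 4πI² = 343/1287
I = (-1)√(343/1287/(4π)) = -0.14563067

-0.145631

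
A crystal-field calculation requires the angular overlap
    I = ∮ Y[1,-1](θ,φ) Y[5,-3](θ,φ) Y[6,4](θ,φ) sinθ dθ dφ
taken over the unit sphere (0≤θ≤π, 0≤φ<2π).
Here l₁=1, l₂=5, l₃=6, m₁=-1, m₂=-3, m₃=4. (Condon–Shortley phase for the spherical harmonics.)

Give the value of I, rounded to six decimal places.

m-sum 0 ✓  L=12 even ✓  4≤6≤6 ✓
Π(2lᵢ+1) = 3×11×13 = 429
triangle coeff Δ(1,5,6) = 1/858
Σ_t [0,0]: t=0:+1/14400 = 1/14400
(3j)²=6/143 [(1 5 6; 0 0 0)], sign=+1
Σ_t [0,0]: t=0:+1/161280 = 1/161280
(3j)²=15/286 [(1 5 6; -1 -3 4)], sign=+1
⇒ 4πI² = 135/143
I = (+1)√(135/143/(4π)) = 0.27409047

0.274090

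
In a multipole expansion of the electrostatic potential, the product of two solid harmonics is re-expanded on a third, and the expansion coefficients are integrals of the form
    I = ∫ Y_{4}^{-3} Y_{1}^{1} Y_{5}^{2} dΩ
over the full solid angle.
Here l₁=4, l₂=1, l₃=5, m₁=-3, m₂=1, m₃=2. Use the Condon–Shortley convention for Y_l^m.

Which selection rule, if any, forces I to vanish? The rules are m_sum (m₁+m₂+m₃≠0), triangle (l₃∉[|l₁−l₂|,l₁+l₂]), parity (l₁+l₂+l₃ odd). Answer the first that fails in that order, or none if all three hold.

none

Σmᵢ = 0  ✓
l₃∈[|l₁−l₂|,l₁+l₂]=[3,5], have l₃=5  ✓
Σlᵢ = 10 ⇒ even  ✓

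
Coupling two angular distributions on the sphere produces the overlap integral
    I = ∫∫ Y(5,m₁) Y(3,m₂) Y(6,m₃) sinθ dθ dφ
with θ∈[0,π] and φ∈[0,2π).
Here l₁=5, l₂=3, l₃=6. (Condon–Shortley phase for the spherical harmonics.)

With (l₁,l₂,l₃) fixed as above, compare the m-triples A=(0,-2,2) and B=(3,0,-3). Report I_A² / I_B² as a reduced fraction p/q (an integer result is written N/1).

l's match ⇒ only the (l;m) 3-j factors differ between A and B.
A: triangle coeff Δ(5,3,6) = 1/675675; Σ_t [0,1]: t=0:+1/8640 t=1:−1/13824 = 1/23040; (3j)²=2/429 [(5 3 6; 0 -2 2)], sign=+1
B: triangle coeff Δ(5,3,6) = 1/675675; Σ_t [0,2]: t=0:+1/17280 t=1:−1/20160 t=2:+1/483840 = 1/96768; (3j)²=1/1001 [(5 3 6; 3 0 -3)], sign=-1
I_A²/I_B² = (2/429)/(1/1001) = 14/3

14/3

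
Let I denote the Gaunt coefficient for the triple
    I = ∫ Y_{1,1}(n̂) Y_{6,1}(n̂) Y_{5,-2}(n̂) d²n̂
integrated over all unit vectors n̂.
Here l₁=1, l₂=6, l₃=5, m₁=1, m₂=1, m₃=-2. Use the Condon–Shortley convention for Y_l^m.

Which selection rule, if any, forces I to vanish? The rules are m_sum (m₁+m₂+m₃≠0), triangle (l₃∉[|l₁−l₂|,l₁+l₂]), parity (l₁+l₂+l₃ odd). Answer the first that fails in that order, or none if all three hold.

m₁+m₂+m₃ = 1 + 1 − 2 = 0  ✓
triangle: |1−6|=5 ≤ l₃=5 ≤ 1+6=7  ✓
parity: l₁+l₂+l₃ = 12 is even  ✓

none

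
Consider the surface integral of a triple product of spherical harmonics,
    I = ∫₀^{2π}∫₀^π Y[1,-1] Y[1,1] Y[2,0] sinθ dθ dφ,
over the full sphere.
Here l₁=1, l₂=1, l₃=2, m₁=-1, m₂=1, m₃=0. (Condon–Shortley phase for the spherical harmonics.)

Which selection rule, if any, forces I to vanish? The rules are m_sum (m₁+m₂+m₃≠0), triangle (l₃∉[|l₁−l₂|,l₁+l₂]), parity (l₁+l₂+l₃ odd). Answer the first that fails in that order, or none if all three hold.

none

m₁+m₂+m₃ = -1 + 1 + 0 = 0  ✓
triangle: |1−1|=0 ≤ l₃=2 ≤ 1+1=2  ✓
parity: l₁+l₂+l₃ = 4 is even  ✓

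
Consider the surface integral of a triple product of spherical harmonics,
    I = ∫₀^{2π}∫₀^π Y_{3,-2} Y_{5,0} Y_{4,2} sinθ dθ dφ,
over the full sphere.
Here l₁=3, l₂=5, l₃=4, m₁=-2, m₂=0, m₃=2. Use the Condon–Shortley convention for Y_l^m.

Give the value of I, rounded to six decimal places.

-0.171327

Checks pass: Σm=0; 12 even; l₃=4∈[2,8].
(2·3+1)(2·5+1)(2·4+1) = 693
Δ: 4! 2! 6! / 13! → 1/180180
sum: t=1:−1/576 t=2:+1/144 t=3:−1/576 = 1/288
3j²(3 5 4; 0 0 0) = Δ·Π!·Σ² = 20/1001  (sign +1)
sum: t=3:−1/576 t=4:+1/2880 = -1/720
3j²(3 5 4; -2 0 2) = Δ·Π!·Σ² = 80/3003  (sign -1)
combine: 4πI² = 693·20/1001·80/3003 = 4800/13013
take √, sign -1: I = -0.17132746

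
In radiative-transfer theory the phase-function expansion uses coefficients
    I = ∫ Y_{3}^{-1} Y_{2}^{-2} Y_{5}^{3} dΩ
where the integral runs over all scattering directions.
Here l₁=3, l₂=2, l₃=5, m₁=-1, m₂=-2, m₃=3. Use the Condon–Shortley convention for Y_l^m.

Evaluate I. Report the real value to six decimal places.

-0.200476

Checks pass: Σm=0; 10 even; l₃=5∈[1,5].
(2·3+1)(2·2+1)(2·5+1) = 385
Δ: 0! 6! 4! / 11! → 1/2310
sum: t=0:+1/144 = 1/144
3j²(3 2 5; 0 0 0) = Δ·Π!·Σ² = 10/231  (sign -1)
sum: t=0:+1/1152 = 1/1152
3j²(3 2 5; -1 -2 3) = Δ·Π!·Σ² = 1/33  (sign +1)
combine: 4πI² = 385·10/231·1/33 = 50/99
take √, sign -1: I = -0.20047604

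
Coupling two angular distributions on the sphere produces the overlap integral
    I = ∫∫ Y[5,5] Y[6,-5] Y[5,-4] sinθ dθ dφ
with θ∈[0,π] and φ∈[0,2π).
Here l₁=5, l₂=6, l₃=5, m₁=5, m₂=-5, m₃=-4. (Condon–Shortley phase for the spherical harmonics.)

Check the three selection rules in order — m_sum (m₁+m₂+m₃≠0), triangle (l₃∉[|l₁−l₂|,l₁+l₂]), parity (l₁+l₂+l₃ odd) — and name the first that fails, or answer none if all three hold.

m_sum

m₁+m₂+m₃ = 5 − 5 − 4 = -4  ✗
triangle: |5−6|=1 ≤ l₃=5 ≤ 5+6=11
parity: l₁+l₂+l₃ = 16 is even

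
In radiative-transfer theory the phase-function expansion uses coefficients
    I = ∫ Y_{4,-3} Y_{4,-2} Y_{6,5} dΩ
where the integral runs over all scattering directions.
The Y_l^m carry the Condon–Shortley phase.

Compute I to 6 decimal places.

Checks pass: Σm=0; 14 even; l₃=6∈[0,8].
(2·4+1)(2·4+1)(2·6+1) = 1053
Δ: 2! 6! 6! / 15! → 1/1261260
sum: t=0:+1/4608 t=1:−1/1296 t=2:+1/4608 = -7/20736
3j²(4 4 6; 0 0 0) = Δ·Π!·Σ² = 20/1287  (sign -1)
sum: t=1:−1/86400 t=2:+1/172800 = -1/172800
3j²(4 4 6; -3 -2 5) = Δ·Π!·Σ² = 1/130  (sign +1)
combine: 4πI² = 1053·20/1287·1/130 = 18/143
take √, sign -1: I = -0.10008369

-0.100084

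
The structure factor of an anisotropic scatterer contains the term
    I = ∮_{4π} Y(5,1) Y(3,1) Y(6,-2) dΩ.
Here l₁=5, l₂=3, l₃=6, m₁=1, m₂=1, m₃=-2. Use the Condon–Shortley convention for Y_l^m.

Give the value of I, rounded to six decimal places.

0.134828

Rules hold: Σm=0, L=14 even, 2≤6≤8.
N = 11·7·13 = 1001
Δ = 2!·8!·4!/15! = 1/675675
Racah Σ t=0..2: t=0:+1/8640 t=1:−1/2304 t=2:+1/8640 = -7/34560
⇒ 3j(5 3 6; 0 0 0)² = 7/429, sgn -1
Racah Σ t=0..2: t=0:+1/27648 t=1:−1/4320 t=2:+1/11520 = -1/9216
⇒ 3j(5 3 6; 1 1 -2)² = 2/143, sgn -1
4πI² = N·(3j₀)²·(3jₘ)² = 98/429
I = +1·√(0.228438/4π) = 0.13482780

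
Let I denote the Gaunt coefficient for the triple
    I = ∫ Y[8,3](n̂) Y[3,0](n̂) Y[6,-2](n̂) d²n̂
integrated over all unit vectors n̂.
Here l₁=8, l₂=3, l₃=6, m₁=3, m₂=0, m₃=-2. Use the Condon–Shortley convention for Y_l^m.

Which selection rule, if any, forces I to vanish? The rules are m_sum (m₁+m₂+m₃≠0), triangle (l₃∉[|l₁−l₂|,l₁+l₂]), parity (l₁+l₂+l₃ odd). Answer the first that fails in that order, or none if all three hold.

m₁+m₂+m₃ = 3 + 0 − 2 = 1  ✗
triangle: |8−3|=5 ≤ l₃=6 ≤ 8+3=11
parity: l₁+l₂+l₃ = 17 is odd

m_sum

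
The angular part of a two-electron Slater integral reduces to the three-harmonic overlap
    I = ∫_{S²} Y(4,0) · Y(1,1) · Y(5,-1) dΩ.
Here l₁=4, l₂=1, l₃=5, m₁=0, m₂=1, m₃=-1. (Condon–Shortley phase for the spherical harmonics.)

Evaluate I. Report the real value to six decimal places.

-0.190188

m-sum 0 ✓  L=10 even ✓  3≤5≤5 ✓
Π(2lᵢ+1) = 9×3×11 = 297
triangle coeff Δ(4,1,5) = 1/495
Σ_t [0,0]: t=0:+1/576 = 1/576
(3j)²=5/99 [(4 1 5; 0 0 0)], sign=-1
Σ_t [0,0]: t=0:+1/1152 = 1/1152
(3j)²=1/33 [(4 1 5; 0 1 -1)], sign=+1
⇒ 4πI² = 5/11
I = (-1)√(5/11/(4π)) = -0.19018827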